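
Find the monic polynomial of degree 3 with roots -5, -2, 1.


A monic polynomial with roots -5, -2, 1 is:
p(x) = (x + 5)(x + 2)(x - 1)
After multiplying by (x + 5): x + 5
After multiplying by (x + 2): x^2 + 7x + 10
After multiplying by (x - 1): x^3 + 6x^2 + 3x - 10

x^3 + 6x^2 + 3x - 10


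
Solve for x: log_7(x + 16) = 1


Convert to exponential form: x + 16 = 7^1 = 7
x = 7 - 16 = -9
Check: log_7(-9 + 16) = log_7(7) = log_7(7) = 1 ✓

x = -9


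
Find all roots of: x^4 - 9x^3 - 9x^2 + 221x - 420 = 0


Let p(x) = x^4 - 9x^3 - 9x^2 + 221x - 420. By the rational root theorem (leading coefficient 1), any rational root is an integer divisor of 420: try ±1, ±2, ... in turn.
Test x = 1: value = -216 ≠ 0.
Test x = -1: value = -640 ≠ 0.
Test x = 2: value = -70 ≠ 0.
Test x = -2: value = -810 ≠ 0.
Test x = 3: value = 0 ✓, so (x - 3) is a factor.
Synthetic division by (x - 3): bring down 1; 1(3) - 9 = -6; (-6)(3) - 9 = -27; (-27)(3) + 221 = 140; 140(3) - 420 = 0 → quotient x^3 - 6x^2 - 27x + 140, remainder 0.
Continue with the quotient x^3 - 6x^2 - 27x + 140 (candidates must divide 140).
Test x = 4: value = 0 ✓, so (x - 4) is a factor.
Synthetic division by (x - 4): bring down 1; 1(4) - 6 = -2; (-2)(4) - 27 = -35; (-35)(4) + 140 = 0 → quotient x^2 - 2x - 35, remainder 0.
Solve the quadratic x^2 - 2x - 35 = 0: discriminant = (-2)^2 - 4(1)(-35) = 4 + 140 = 144.
sqrt(144) = 12, so x = (2 ± 12)/2: x = 7 or x = -5.
Collecting all roots found:

x = -5, x = 3, x = 4, x = 7


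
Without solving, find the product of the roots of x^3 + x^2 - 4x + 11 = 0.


By Vieta's formulas for x^3 + bx^2 + cx + d = 0:
  r1 + r2 + r3 = -b/a = -1
  r1*r2 + r1*r3 + r2*r3 = c/a = -4
  r1*r2*r3 = -d/a = -11


Product = -11


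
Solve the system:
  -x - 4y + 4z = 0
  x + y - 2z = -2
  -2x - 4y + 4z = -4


Using Cramer's rule. Expand each determinant along the first row.
D  = (-1)*[1*4 - (-2)*(-4)] - (-4)*[1*4 - (-2)*(-2)] + 4*[1*(-4) - 1*(-2)]
  = (-1)*(-4) - (-4)*(0) + 4*(-2) = -4
Dx = 0*[1*4 - (-2)*(-4)] - (-4)*[(-2)*4 - (-2)*(-4)] + 4*[(-2)*(-4) - 1*(-4)]
  = 0*(-4) - (-4)*(-16) + 4*(12) = -16
Dy = (-1)*[(-2)*4 - (-2)*(-4)] - 0*[1*4 - (-2)*(-2)] + 4*[1*(-4) - (-2)*(-2)]
  = (-1)*(-16) - 0*(0) + 4*(-8) = -16
Dz = (-1)*[1*(-4) - (-2)*(-4)] - (-4)*[1*(-4) - (-2)*(-2)] + 0*[1*(-4) - 1*(-2)]
  = (-1)*(-12) - (-4)*(-8) + 0*(-2) = -20
x = Dx/D = -16/-4 = 4, y = Dy/D = -16/-4 = 4, z = Dz/D = -20/-4 = 5
Check eq1: (-1)(4) + (-4)(4) + (4)(5) = 0 = 0 ✓
Check eq2: (1)(4) + (1)(4) + (-2)(5) = -2 = -2 ✓
Check eq3: (-2)(4) + (-4)(4) + (4)(5) = -4 = -4 ✓

x = 4, y = 4, z = 5


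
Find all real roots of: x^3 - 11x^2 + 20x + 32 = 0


Let p(x) = x^3 - 11x^2 + 20x + 32. By the rational root theorem (leading coefficient 1), any rational root is an integer divisor of 32: try ±1, ±2, ... in turn.
Test x = 1: value = 42 ≠ 0.
Test x = -1: value = 0 ✓, so (x + 1) is a factor.
Synthetic division by (x + 1): bring down 1; 1(-1) - 11 = -12; (-12)(-1) + 20 = 32; 32(-1) + 32 = 0 → quotient x^2 - 12x + 32, remainder 0.
Solve the quadratic x^2 - 12x + 32 = 0: discriminant = (-12)^2 - 4(1)(32) = 144 - 128 = 16.
sqrt(16) = 4, so x = (12 ± 4)/2: x = 8 or x = 4.

x = -1, x = 4, x = 8


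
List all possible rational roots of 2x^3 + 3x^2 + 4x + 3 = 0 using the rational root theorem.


Rational root theorem: possible roots are ±p/q where:
  p divides the constant term (3): p ∈ {1, 3}
  q divides the leading coefficient (2): q ∈ {1, 2}

All possible rational roots: -3, -3/2, -1, -1/2, 1/2, 1, 3/2, 3

-3, -3/2, -1, -1/2, 1/2, 1, 3/2, 3


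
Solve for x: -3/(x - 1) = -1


Multiply both sides by (x - 1): -3 = -1(x - 1)
Distribute: -3 = -x + 1
-x = -3 - 1 = -4
x = 4

x = 4


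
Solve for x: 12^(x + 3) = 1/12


Express both sides with the same base.
1/12 = 12^(-1)
Since the bases match, equate exponents: x + 3 = -1
So x = -1 - (3) = -4

x = -4


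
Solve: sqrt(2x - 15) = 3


Square both sides: 2x - 15 = 3^2 = 9
2x = 9 + 15 = 24
x = 12
Check: sqrt(2*12 - 15) = sqrt(9) = 3 ✓

x = 12


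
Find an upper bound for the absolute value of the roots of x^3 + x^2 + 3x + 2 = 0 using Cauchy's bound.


Cauchy's bound: all roots r satisfy |r| <= 1 + max(|a_i/a_n|) for i = 0,...,n-1
where a_n is the leading coefficient.

Coefficients: [1, 1, 3, 2]
Leading coefficient a_n = 1
Ratios |a_i/a_n|: 1, 3, 2
Maximum ratio: 3
Cauchy's bound: |r| <= 1 + 3 = 4

Upper bound = 4


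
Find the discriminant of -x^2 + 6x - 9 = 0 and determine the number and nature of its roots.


For ax^2 + bx + c = 0, discriminant D = b^2 - 4ac
Here a = -1, b = 6, c = -9
D = (6)^2 - 4(-1)(-9) = 36 - 36 = 0

D = 0
The equation has exactly 1 real root (a repeated/double root).

Discriminant = 0, 1 repeated real root


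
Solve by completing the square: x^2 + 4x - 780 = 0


Start: x^2 + 4x - 780 = 0
Move constant: x^2 + 4x = 780
Half of 4 is 2, squared is 4
Add 4 to both sides: x^2 + 4x + 4 = 784
(x + 2)^2 = 784
x + 2 = ±28
x = -2 + 28 = 26 or x = -2 - 28 = -30

x = -30, x = 26


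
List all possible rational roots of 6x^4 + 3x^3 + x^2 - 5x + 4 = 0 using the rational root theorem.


Rational root theorem: possible roots are ±p/q where:
  p divides the constant term (4): p ∈ {1, 2, 4}
  q divides the leading coefficient (6): q ∈ {1, 2, 3, 6}

All possible rational roots: -4, -2, -4/3, -1, -2/3, -1/2, -1/3, -1/6, 1/6, 1/3, 1/2, 2/3, 1, 4/3, 2, 4

-4, -2, -4/3, -1, -2/3, -1/2, -1/3, -1/6, 1/6, 1/3, 1/2, 2/3, 1, 4/3, 2, 4


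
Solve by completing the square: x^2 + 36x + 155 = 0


Start: x^2 + 36x + 155 = 0
Move constant: x^2 + 36x = -155
Half of 36 is 18, squared is 324
Add 324 to both sides: x^2 + 36x + 324 = 169
(x + 18)^2 = 169
x + 18 = ±13
x = -18 + 13 = -5 or x = -18 - 13 = -31

x = -31, x = -5


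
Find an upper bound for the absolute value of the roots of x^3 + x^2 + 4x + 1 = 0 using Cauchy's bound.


Cauchy's bound: all roots r satisfy |r| <= 1 + max(|a_i/a_n|) for i = 0,...,n-1
where a_n is the leading coefficient.

Coefficients: [1, 1, 4, 1]
Leading coefficient a_n = 1
Ratios |a_i/a_n|: 1, 4, 1
Maximum ratio: 4
Cauchy's bound: |r| <= 1 + 4 = 5

Upper bound = 5


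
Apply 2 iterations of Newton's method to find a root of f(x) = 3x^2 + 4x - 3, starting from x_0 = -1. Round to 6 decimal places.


Newton's method: x_(n+1) = x_n - f(x_n)/f'(x_n)
f(x) = 3x^2 + 4x - 3
f'(x) = 6x + 4

Iteration 1:
  f(-1.000000) = -4.000000
  f'(-1.000000) = -2.000000
  x_1 = -1.000000 - (-4.000000)/(-2.000000) = -3.000000

Iteration 2:
  f(-3.000000) = 12.000000
  f'(-3.000000) = -14.000000
  x_2 = -3.000000 - (12.000000)/(-14.000000) = -2.142857

x_2 = -2.142857


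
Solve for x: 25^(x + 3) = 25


Express both sides with the same base.
25 = 25^1
Since the bases match, equate exponents: x + 3 = 1
So x = 1 - (3) = -2

x = -2


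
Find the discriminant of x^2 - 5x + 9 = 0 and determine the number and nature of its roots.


For ax^2 + bx + c = 0, discriminant D = b^2 - 4ac
Here a = 1, b = -5, c = 9
D = (-5)^2 - 4(1)(9) = 25 - 36 = -11

D = -11 < 0
The equation has no real roots (2 complex conjugate roots).

Discriminant = -11, no real roots (2 complex conjugate roots)


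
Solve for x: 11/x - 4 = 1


Subtract -4 from both sides: 11/x = 5
Multiply both sides by x: 11 = 5 * x
Divide by 5: x = 11/5

x = 11/5


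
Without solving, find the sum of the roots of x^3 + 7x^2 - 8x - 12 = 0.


By Vieta's formulas for x^3 + bx^2 + cx + d = 0:
  r1 + r2 + r3 = -b/a = -7
  r1*r2 + r1*r3 + r2*r3 = c/a = -8
  r1*r2*r3 = -d/a = 12


Sum = -7


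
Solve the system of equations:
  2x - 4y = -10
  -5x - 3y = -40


Using Cramer's rule:
Determinant D = (2)(-3) - (-5)(-4) = -6 - 20 = -26
Dx = (-10)(-3) - (-40)(-4) = 30 - 160 = -130
Dy = (2)(-40) - (-5)(-10) = -80 - 50 = -130
x = Dx/D = -130/-26 = 5
y = Dy/D = -130/-26 = 5

x = 5, y = 5


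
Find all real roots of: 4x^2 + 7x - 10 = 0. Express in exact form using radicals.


Using the quadratic formula: x = (-b ± sqrt(b^2 - 4ac)) / (2a)
Here a = 4, b = 7, c = -10
Discriminant = b^2 - 4ac = 7^2 - 4(4)(-10) = 49 + 160 = 209
Since discriminant = 209 > 0, there are two real roots.
x = (-7 ± sqrt(209)) / 8
Numerically: x ≈ 0.9321 or x ≈ -2.6821

x = (-7 + sqrt(209)) / 8 or x = (-7 - sqrt(209)) / 8


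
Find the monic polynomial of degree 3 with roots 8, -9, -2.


A monic polynomial with roots 8, -9, -2 is:
p(x) = (x - 8)(x + 9)(x + 2)
After multiplying by (x - 8): x - 8
After multiplying by (x + 9): x^2 + x - 72
After multiplying by (x + 2): x^3 + 3x^2 - 70x - 144

x^3 + 3x^2 - 70x - 144


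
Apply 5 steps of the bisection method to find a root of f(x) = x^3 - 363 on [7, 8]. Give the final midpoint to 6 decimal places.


f(x) = x^3 - 363
f(7) = -20 < 0
f(8) = 149 > 0

Step 1: midpoint = (7.000000 + 8.000000)/2 = 7.500000
  f(7.500000) = 58.875000
  f(mid) > 0, so root is in [7.000000, 7.500000]

Step 2: midpoint = (7.000000 + 7.500000)/2 = 7.250000
  f(7.250000) = 18.078125
  f(mid) > 0, so root is in [7.000000, 7.250000]

Step 3: midpoint = (7.000000 + 7.250000)/2 = 7.125000
  f(7.125000) = -1.294922
  f(mid) < 0, so root is in [7.125000, 7.250000]

Step 4: midpoint = (7.125000 + 7.250000)/2 = 7.187500
  f(7.187500) = 8.307373
  f(mid) > 0, so root is in [7.125000, 7.187500]

Step 5: midpoint = (7.125000 + 7.187500)/2 = 7.156250
  f(7.156250) = 3.485260
  f(mid) > 0, so root is in [7.125000, 7.156250]

midpoint = 7.156250


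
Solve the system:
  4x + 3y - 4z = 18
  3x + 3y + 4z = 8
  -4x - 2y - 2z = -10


Using Cramer's rule. Expand each determinant along the first row.
D  = 4*[3*(-2) - 4*(-2)] - 3*[3*(-2) - 4*(-4)] + (-4)*[3*(-2) - 3*(-4)]
  = 4*(2) - 3*(10) + (-4)*(6) = -46
Dx = 18*[3*(-2) - 4*(-2)] - 3*[8*(-2) - 4*(-10)] + (-4)*[8*(-2) - 3*(-10)]
  = 18*(2) - 3*(24) + (-4)*(14) = -92
Dy = 4*[8*(-2) - 4*(-10)] - 18*[3*(-2) - 4*(-4)] + (-4)*[3*(-10) - 8*(-4)]
  = 4*(24) - 18*(10) + (-4)*(2) = -92
Dz = 4*[3*(-10) - 8*(-2)] - 3*[3*(-10) - 8*(-4)] + 18*[3*(-2) - 3*(-4)]
  = 4*(-14) - 3*(2) + 18*(6) = 46
x = Dx/D = -92/-46 = 2, y = Dy/D = -92/-46 = 2, z = Dz/D = 46/-46 = -1
Check eq1: (4)(2) + (3)(2) + (-4)(-1) = 18 = 18 ✓
Check eq2: (3)(2) + (3)(2) + (4)(-1) = 8 = 8 ✓
Check eq3: (-4)(2) + (-2)(2) + (-2)(-1) = -10 = -10 ✓

x = 2, y = 2, z = -1


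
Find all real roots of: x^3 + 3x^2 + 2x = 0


The constant term is 0, so x = 0 is a root. Factor out x:
  x(x^2 + 3x + 2) = 0
Solve the quadratic x^2 + 3x + 2 = 0: discriminant = 3^2 - 4(1)(2) = 9 - 8 = 1.
sqrt(1) = 1, so x = (-3 ± 1)/2: x = -1 or x = -2.

x = -2, x = -1, x = 0


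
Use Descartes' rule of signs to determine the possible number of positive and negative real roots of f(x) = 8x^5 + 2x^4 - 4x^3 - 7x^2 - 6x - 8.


Descartes' rule of signs:

For positive roots, count sign changes in f(x) = 8x^5 + 2x^4 - 4x^3 - 7x^2 - 6x - 8:
Signs of coefficients: +, +, -, -, -, -
Number of sign changes: 1
Possible positive real roots: 1

For negative roots, examine f(-x) = -8x^5 + 2x^4 + 4x^3 - 7x^2 + 6x - 8:
Signs of coefficients: -, +, +, -, +, -
Number of sign changes: 4
Possible negative real roots: 4, 2, 0

Positive roots: 1; Negative roots: 4 or 2 or 0


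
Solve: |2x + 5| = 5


An absolute value equation |expr| = 5 gives two cases:
Case 1: 2x + 5 = 5
  2x = 0, so x = 0
Case 2: 2x + 5 = -5
  2x = -10, so x = -5

x = -5, x = 0


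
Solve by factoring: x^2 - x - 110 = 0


We need two numbers that multiply to -110 and add to -1.
Those numbers are -11 and 10 (since (-11) * 10 = -110 and (-11) + 10 = -1).
So x^2 - x - 110 = (x - 11)(x + 10) = 0
Setting each factor to zero: x = 11 or x = -10

x = -10, x = 11


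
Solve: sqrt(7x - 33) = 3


Square both sides: 7x - 33 = 3^2 = 9
7x = 9 + 33 = 42
x = 6
Check: sqrt(7*6 - 33) = sqrt(9) = 3 ✓

x = 6


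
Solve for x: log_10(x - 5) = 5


Convert to exponential form: x - 5 = 10^5 = 100000
x = 100000 + 5 = 100005
Check: log_10(100005 - 5) = log_10(100000) = log_10(100000) = 5 ✓

x = 100005


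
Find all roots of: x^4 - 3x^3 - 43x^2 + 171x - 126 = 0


Let p(x) = x^4 - 3x^3 - 43x^2 + 171x - 126. By the rational root theorem (leading coefficient 1), any rational root is an integer divisor of 126: try ±1, ±2, ... in turn.
Test x = 1: value = 0 ✓, so (x - 1) is a factor.
Synthetic division by (x - 1): bring down 1; 1(1) - 3 = -2; (-2)(1) - 43 = -45; (-45)(1) + 171 = 126; 126(1) - 126 = 0 → quotient x^3 - 2x^2 - 45x + 126, remainder 0.
Continue with the quotient x^3 - 2x^2 - 45x + 126 (candidates must divide 126; re-test x = 1 first in case it repeats).
Test x = 1: value = 80 ≠ 0.
Test x = -1: value = 168 ≠ 0.
Test x = 2: value = 36 ≠ 0.
Test x = -2: value = 200 ≠ 0.
Test x = 3: value = 0 ✓, so (x - 3) is a factor.
Synthetic division by (x - 3): bring down 1; 1(3) - 2 = 1; 1(3) - 45 = -42; (-42)(3) + 126 = 0 → quotient x^2 + x - 42, remainder 0.
Solve the quadratic x^2 + x - 42 = 0: discriminant = 1^2 - 4(1)(-42) = 1 + 168 = 169.
sqrt(169) = 13, so x = (-1 ± 13)/2: x = 6 or x = -7.
Collecting all roots found:

x = -7, x = 1, x = 3, x = 6


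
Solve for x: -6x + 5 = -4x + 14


Starting with: -6x + 5 = -4x + 14
Move all x terms to left: (-6 + 4)x = 14 - 5
Simplify: -2x = 9
Divide both sides by -2: x = -9/2

x = -9/2


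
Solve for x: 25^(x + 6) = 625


Express both sides with the same base.
625 = 25^2
Since the bases match, equate exponents: x + 6 = 2
So x = 2 - (6) = -4

x = -4


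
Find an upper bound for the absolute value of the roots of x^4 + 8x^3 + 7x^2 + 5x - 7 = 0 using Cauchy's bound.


Cauchy's bound: all roots r satisfy |r| <= 1 + max(|a_i/a_n|) for i = 0,...,n-1
where a_n is the leading coefficient.

Coefficients: [1, 8, 7, 5, -7]
Leading coefficient a_n = 1
Ratios |a_i/a_n|: 8, 7, 5, 7
Maximum ratio: 8
Cauchy's bound: |r| <= 1 + 8 = 9

Upper bound = 9


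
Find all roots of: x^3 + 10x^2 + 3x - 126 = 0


Let p(x) = x^3 + 10x^2 + 3x - 126. By the rational root theorem (leading coefficient 1), any rational root is an integer divisor of 126: try ±1, ±2, ... in turn.
Test x = 1: value = -112 ≠ 0.
Test x = -1: value = -120 ≠ 0.
Test x = 2: value = -72 ≠ 0.
Test x = -2: value = -100 ≠ 0.
Test x = 3: value = 0 ✓, so (x - 3) is a factor.
Synthetic division by (x - 3): bring down 1; 1(3) + 10 = 13; 13(3) + 3 = 42; 42(3) - 126 = 0 → quotient x^2 + 13x + 42, remainder 0.
Solve the quadratic x^2 + 13x + 42 = 0: discriminant = 13^2 - 4(1)(42) = 169 - 168 = 1.
sqrt(1) = 1, so x = (-13 ± 1)/2: x = -6 or x = -7.
Collecting all roots found:

x = -7, x = -6, x = 3


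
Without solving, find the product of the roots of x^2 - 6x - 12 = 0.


By Vieta's formulas for ax^2 + bx + c = 0:
  Sum of roots = -b/a
  Product of roots = c/a

Here a = 1, b = -6, c = -12
Sum = -(-6)/1 = 6
Product = -12/1 = -12

Product = -12


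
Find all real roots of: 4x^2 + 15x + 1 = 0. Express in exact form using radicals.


Using the quadratic formula: x = (-b ± sqrt(b^2 - 4ac)) / (2a)
Here a = 4, b = 15, c = 1
Discriminant = b^2 - 4ac = 15^2 - 4(4)(1) = 225 - 16 = 209
Since discriminant = 209 > 0, there are two real roots.
x = (-15 ± sqrt(209)) / 8
Numerically: x ≈ -0.0679 or x ≈ -3.6821

x = (-15 + sqrt(209)) / 8 or x = (-15 - sqrt(209)) / 8


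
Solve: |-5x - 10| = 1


An absolute value equation |expr| = 1 gives two cases:
Case 1: -5x - 10 = 1
  -5x = 11, so x = -11/5
Case 2: -5x - 10 = -1
  -5x = 9, so x = -9/5

x = -11/5, x = -9/5


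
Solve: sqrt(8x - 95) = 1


Square both sides: 8x - 95 = 1^2 = 1
8x = 1 + 95 = 96
x = 12
Check: sqrt(8*12 - 95) = sqrt(1) = 1 ✓

x = 12


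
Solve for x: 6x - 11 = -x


Starting with: 6x - 11 = -x
Move all x terms to left: (6 + 1)x = 0 + 11
Simplify: 7x = 11
Divide both sides by 7: x = 11/7

x = 11/7


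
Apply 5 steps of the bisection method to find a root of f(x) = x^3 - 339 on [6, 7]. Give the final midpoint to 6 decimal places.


f(x) = x^3 - 339
f(6) = -123 < 0
f(7) = 4 > 0

Step 1: midpoint = (6.000000 + 7.000000)/2 = 6.500000
  f(6.500000) = -64.375000
  f(mid) < 0, so root is in [6.500000, 7.000000]

Step 2: midpoint = (6.500000 + 7.000000)/2 = 6.750000
  f(6.750000) = -31.453125
  f(mid) < 0, so root is in [6.750000, 7.000000]

Step 3: midpoint = (6.750000 + 7.000000)/2 = 6.875000
  f(6.875000) = -14.048828
  f(mid) < 0, so root is in [6.875000, 7.000000]

Step 4: midpoint = (6.875000 + 7.000000)/2 = 6.937500
  f(6.937500) = -5.105713
  f(mid) < 0, so root is in [6.937500, 7.000000]

Step 5: midpoint = (6.937500 + 7.000000)/2 = 6.968750
  f(6.968750) = -0.573273
  f(mid) < 0, so root is in [6.968750, 7.000000]

midpoint = 6.968750


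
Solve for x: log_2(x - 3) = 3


Convert to exponential form: x - 3 = 2^3 = 8
x = 8 + 3 = 11
Check: log_2(11 - 3) = log_2(8) = log_2(8) = 3 ✓

x = 11


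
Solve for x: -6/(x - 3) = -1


Multiply both sides by (x - 3): -6 = -1(x - 3)
Distribute: -6 = -x + 3
-x = -6 - 3 = -9
x = 9

x = 9


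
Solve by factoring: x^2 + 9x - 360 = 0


We need two numbers that multiply to -360 and add to 9.
Those numbers are 24 and -15 (since 24 * (-15) = -360 and 24 + (-15) = 9).
So x^2 + 9x - 360 = (x + 24)(x - 15) = 0
Setting each factor to zero: x = -24 or x = 15

x = -24, x = 15


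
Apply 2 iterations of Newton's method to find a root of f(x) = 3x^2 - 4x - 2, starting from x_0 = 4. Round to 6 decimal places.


Newton's method: x_(n+1) = x_n - f(x_n)/f'(x_n)
f(x) = 3x^2 - 4x - 2
f'(x) = 6x - 4

Iteration 1:
  f(4.000000) = 30.000000
  f'(4.000000) = 20.000000
  x_1 = 4.000000 - (30.000000)/(20.000000) = 2.500000

Iteration 2:
  f(2.500000) = 6.750000
  f'(2.500000) = 11.000000
  x_2 = 2.500000 - (6.750000)/(11.000000) = 1.886364

x_2 = 1.886364


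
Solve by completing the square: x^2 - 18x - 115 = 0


Start: x^2 - 18x - 115 = 0
Move constant: x^2 - 18x = 115
Half of -18 is -9, squared is 81
Add 81 to both sides: x^2 - 18x + 81 = 196
(x - 9)^2 = 196
x - 9 = ±14
x = 9 + 14 = 23 or x = 9 - 14 = -5

x = -5, x = 23


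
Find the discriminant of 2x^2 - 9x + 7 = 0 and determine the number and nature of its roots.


For ax^2 + bx + c = 0, discriminant D = b^2 - 4ac
Here a = 2, b = -9, c = 7
D = (-9)^2 - 4(2)(7) = 81 - 56 = 25

D = 25 > 0 and is a perfect square (sqrt = 5)
The equation has 2 distinct real rational roots.

Discriminant = 25, 2 distinct real rational roots


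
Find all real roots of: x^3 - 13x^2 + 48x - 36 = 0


Let p(x) = x^3 - 13x^2 + 48x - 36. By the rational root theorem (leading coefficient 1), any rational root is an integer divisor of 36: try ±1, ±2, ... in turn.
Test x = 1: value = 0 ✓, so (x - 1) is a factor.
Synthetic division by (x - 1): bring down 1; 1(1) - 13 = -12; (-12)(1) + 48 = 36; 36(1) - 36 = 0 → quotient x^2 - 12x + 36, remainder 0.
Solve the quadratic x^2 - 12x + 36 = 0: discriminant = (-12)^2 - 4(1)(36) = 144 - 144 = 0.
Discriminant = 0, so a double root: x = 12/2 = 6.

x = 1, x = 6 (multiplicity 2)


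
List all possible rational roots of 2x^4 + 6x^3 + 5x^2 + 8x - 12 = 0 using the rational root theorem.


Rational root theorem: possible roots are ±p/q where:
  p divides the constant term (-12): p ∈ {1, 2, 3, 4, 6, 12}
  q divides the leading coefficient (2): q ∈ {1, 2}

All possible rational roots: -12, -6, -4, -3, -2, -3/2, -1, -1/2, 1/2, 1, 3/2, 2, 3, 4, 6, 12

-12, -6, -4, -3, -2, -3/2, -1, -1/2, 1/2, 1, 3/2, 2, 3, 4, 6, 12


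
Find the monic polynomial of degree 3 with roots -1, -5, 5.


A monic polynomial with roots -1, -5, 5 is:
p(x) = (x + 1)(x + 5)(x - 5)
After multiplying by (x + 1): x + 1
After multiplying by (x + 5): x^2 + 6x + 5
After multiplying by (x - 5): x^3 + x^2 - 25x - 25

x^3 + x^2 - 25x - 25


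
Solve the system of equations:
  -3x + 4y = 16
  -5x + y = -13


Using Cramer's rule:
Determinant D = (-3)(1) - (-5)(4) = -3 + 20 = 17
Dx = (16)(1) - (-13)(4) = 16 + 52 = 68
Dy = (-3)(-13) - (-5)(16) = 39 + 80 = 119
x = Dx/D = 68/17 = 4
y = Dy/D = 119/17 = 7

x = 4, y = 7


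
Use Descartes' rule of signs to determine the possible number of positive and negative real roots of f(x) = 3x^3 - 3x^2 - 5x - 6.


Descartes' rule of signs:

For positive roots, count sign changes in f(x) = 3x^3 - 3x^2 - 5x - 6:
Signs of coefficients: +, -, -, -
Number of sign changes: 1
Possible positive real roots: 1

For negative roots, examine f(-x) = -3x^3 - 3x^2 + 5x - 6:
Signs of coefficients: -, -, +, -
Number of sign changes: 2
Possible negative real roots: 2, 0

Positive roots: 1; Negative roots: 2 or 0


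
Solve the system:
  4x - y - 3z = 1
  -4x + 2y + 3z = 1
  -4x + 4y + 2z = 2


Using Cramer's rule. Expand each determinant along the first row.
D  = 4*[2*2 - 3*4] - (-1)*[(-4)*2 - 3*(-4)] + (-3)*[(-4)*4 - 2*(-4)]
  = 4*(-8) - (-1)*(4) + (-3)*(-8) = -4
Dx = 1*[2*2 - 3*4] - (-1)*[1*2 - 3*2] + (-3)*[1*4 - 2*2]
  = 1*(-8) - (-1)*(-4) + (-3)*(0) = -12
Dy = 4*[1*2 - 3*2] - 1*[(-4)*2 - 3*(-4)] + (-3)*[(-4)*2 - 1*(-4)]
  = 4*(-4) - 1*(4) + (-3)*(-4) = -8
Dz = 4*[2*2 - 1*4] - (-1)*[(-4)*2 - 1*(-4)] + 1*[(-4)*4 - 2*(-4)]
  = 4*(0) - (-1)*(-4) + 1*(-8) = -12
x = Dx/D = -12/-4 = 3, y = Dy/D = -8/-4 = 2, z = Dz/D = -12/-4 = 3
Check eq1: (4)(3) + (-1)(2) + (-3)(3) = 1 = 1 ✓
Check eq2: (-4)(3) + (2)(2) + (3)(3) = 1 = 1 ✓
Check eq3: (-4)(3) + (4)(2) + (2)(3) = 2 = 2 ✓

x = 3, y = 2, z = 3


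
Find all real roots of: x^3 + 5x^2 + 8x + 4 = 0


Let p(x) = x^3 + 5x^2 + 8x + 4. By the rational root theorem (leading coefficient 1), any rational root is an integer divisor of 4: try ±1, ±2, ... in turn.
Test x = 1: value = 18 ≠ 0.
Test x = -1: value = 0 ✓, so (x + 1) is a factor.
Synthetic division by (x + 1): bring down 1; 1(-1) + 5 = 4; 4(-1) + 8 = 4; 4(-1) + 4 = 0 → quotient x^2 + 4x + 4, remainder 0.
Solve the quadratic x^2 + 4x + 4 = 0: discriminant = 4^2 - 4(1)(4) = 16 - 16 = 0.
Discriminant = 0, so a double root: x = -4/2 = -2.

x = -2 (multiplicity 2), x = -1


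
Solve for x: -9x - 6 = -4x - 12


Starting with: -9x - 6 = -4x - 12
Move all x terms to left: (-9 + 4)x = -12 + 6
Simplify: -5x = -6
Divide both sides by -5: x = 6/5

x = 6/5


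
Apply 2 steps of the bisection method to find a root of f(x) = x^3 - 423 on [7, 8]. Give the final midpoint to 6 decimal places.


f(x) = x^3 - 423
f(7) = -80 < 0
f(8) = 89 > 0

Step 1: midpoint = (7.000000 + 8.000000)/2 = 7.500000
  f(7.500000) = -1.125000
  f(mid) < 0, so root is in [7.500000, 8.000000]

Step 2: midpoint = (7.500000 + 8.000000)/2 = 7.750000
  f(7.750000) = 42.484375
  f(mid) > 0, so root is in [7.500000, 7.750000]

midpoint = 7.750000


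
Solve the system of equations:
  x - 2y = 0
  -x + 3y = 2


Using Cramer's rule:
Determinant D = (1)(3) - (-1)(-2) = 3 - 2 = 1
Dx = (0)(3) - (2)(-2) = 0 + 4 = 4
Dy = (1)(2) - (-1)(0) = 2 - 0 = 2
x = Dx/D = 4/1 = 4
y = Dy/D = 2/1 = 2

x = 4, y = 2


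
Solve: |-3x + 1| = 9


An absolute value equation |expr| = 9 gives two cases:
Case 1: -3x + 1 = 9
  -3x = 8, so x = -8/3
Case 2: -3x + 1 = -9
  -3x = -10, so x = 10/3

x = -8/3, x = 10/3


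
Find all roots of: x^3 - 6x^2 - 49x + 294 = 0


Let p(x) = x^3 - 6x^2 - 49x + 294. By the rational root theorem (leading coefficient 1), any rational root is an integer divisor of 294: try ±1, ±2, ... in turn.
Test x = 1: value = 240 ≠ 0.
Test x = -1: value = 336 ≠ 0.
Test x = 2: value = 180 ≠ 0.
Test x = -2: value = 360 ≠ 0.
Test x = 3: value = 120 ≠ 0.
Test x = -3: value = 360 ≠ 0.
Test x = 6: value = 0 ✓, so (x - 6) is a factor.
Synthetic division by (x - 6): bring down 1; 1(6) - 6 = 0; 0(6) - 49 = -49; (-49)(6) + 294 = 0 → quotient x^2 - 49, remainder 0.
Solve the quadratic x^2 - 49 = 0: discriminant = 0^2 - 4(1)(-49) = 0 + 196 = 196.
sqrt(196) = 14, so x = (0 ± 14)/2: x = 7 or x = -7.
Collecting all roots found:

x = -7, x = 6, x = 7


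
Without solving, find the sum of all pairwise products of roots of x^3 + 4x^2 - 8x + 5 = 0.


By Vieta's formulas for x^3 + bx^2 + cx + d = 0:
  r1 + r2 + r3 = -b/a = -4
  r1*r2 + r1*r3 + r2*r3 = c/a = -8
  r1*r2*r3 = -d/a = -5


Sum of pairwise products = -8


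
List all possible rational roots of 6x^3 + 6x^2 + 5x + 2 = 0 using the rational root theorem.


Rational root theorem: possible roots are ±p/q where:
  p divides the constant term (2): p ∈ {1, 2}
  q divides the leading coefficient (6): q ∈ {1, 2, 3, 6}

All possible rational roots: -2, -1, -2/3, -1/2, -1/3, -1/6, 1/6, 1/3, 1/2, 2/3, 1, 2

-2, -1, -2/3, -1/2, -1/3, -1/6, 1/6, 1/3, 1/2, 2/3, 1, 2


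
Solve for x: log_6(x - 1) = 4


Convert to exponential form: x - 1 = 6^4 = 1296
x = 1296 + 1 = 1297
Check: log_6(1297 - 1) = log_6(1296) = log_6(1296) = 4 ✓

x = 1297


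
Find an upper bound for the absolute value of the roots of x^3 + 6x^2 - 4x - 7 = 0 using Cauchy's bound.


Cauchy's bound: all roots r satisfy |r| <= 1 + max(|a_i/a_n|) for i = 0,...,n-1
where a_n is the leading coefficient.

Coefficients: [1, 6, -4, -7]
Leading coefficient a_n = 1
Ratios |a_i/a_n|: 6, 4, 7
Maximum ratio: 7
Cauchy's bound: |r| <= 1 + 7 = 8

Upper bound = 8


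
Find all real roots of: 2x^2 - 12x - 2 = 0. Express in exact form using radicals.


Using the quadratic formula: x = (-b ± sqrt(b^2 - 4ac)) / (2a)
Here a = 2, b = -12, c = -2
Discriminant = b^2 - 4ac = (-12)^2 - 4(2)(-2) = 144 + 16 = 160
Since discriminant = 160 > 0, there are two real roots.
x = (12 ± 4*sqrt(10)) / 4
Simplifying: x = 3 ± sqrt(10)
Numerically: x ≈ 6.1623 or x ≈ -0.1623

x = 3 + sqrt(10) or x = 3 - sqrt(10)


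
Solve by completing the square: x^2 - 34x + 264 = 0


Start: x^2 - 34x + 264 = 0
Move constant: x^2 - 34x = -264
Half of -34 is -17, squared is 289
Add 289 to both sides: x^2 - 34x + 289 = 25
(x - 17)^2 = 25
x - 17 = ±5
x = 17 + 5 = 22 or x = 17 - 5 = 12

x = 12, x = 22


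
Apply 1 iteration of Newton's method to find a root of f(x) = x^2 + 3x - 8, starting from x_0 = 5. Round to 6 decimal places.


Newton's method: x_(n+1) = x_n - f(x_n)/f'(x_n)
f(x) = x^2 + 3x - 8
f'(x) = 2x + 3

Iteration 1:
  f(5.000000) = 32.000000
  f'(5.000000) = 13.000000
  x_1 = 5.000000 - (32.000000)/(13.000000) = 2.538462

x_1 = 2.538462


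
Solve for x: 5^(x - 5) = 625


Express both sides with the same base.
625 = 5^4
Since the bases match, equate exponents: x - 5 = 4
So x = 4 - (-5) = 9

x = 9


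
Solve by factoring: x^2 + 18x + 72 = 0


We need two numbers that multiply to 72 and add to 18.
Those numbers are 12 and 6 (since 12 * 6 = 72 and 12 + 6 = 18).
So x^2 + 18x + 72 = (x + 12)(x + 6) = 0
Setting each factor to zero: x = -12 or x = -6

x = -12, x = -6


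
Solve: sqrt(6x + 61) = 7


Square both sides: 6x + 61 = 7^2 = 49
6x = 49 - 61 = -12
x = -2
Check: sqrt(6*(-2) + 61) = sqrt(49) = 7 ✓

x = -2


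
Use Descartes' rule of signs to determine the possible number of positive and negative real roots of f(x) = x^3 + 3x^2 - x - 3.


Descartes' rule of signs:

For positive roots, count sign changes in f(x) = x^3 + 3x^2 - x - 3:
Signs of coefficients: +, +, -, -
Number of sign changes: 1
Possible positive real roots: 1

For negative roots, examine f(-x) = -x^3 + 3x^2 + x - 3:
Signs of coefficients: -, +, +, -
Number of sign changes: 2
Possible negative real roots: 2, 0

Positive roots: 1; Negative roots: 2 or 0


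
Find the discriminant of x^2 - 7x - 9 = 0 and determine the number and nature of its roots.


For ax^2 + bx + c = 0, discriminant D = b^2 - 4ac
Here a = 1, b = -7, c = -9
D = (-7)^2 - 4(1)(-9) = 49 + 36 = 85

D = 85 > 0 but not a perfect square
The equation has 2 distinct real irrational roots.

Discriminant = 85, 2 distinct real irrational roots


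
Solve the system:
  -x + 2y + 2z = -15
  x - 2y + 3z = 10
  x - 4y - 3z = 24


Using Cramer's rule. Expand each determinant along the first row.
D  = (-1)*[(-2)*(-3) - 3*(-4)] - 2*[1*(-3) - 3*1] + 2*[1*(-4) - (-2)*1]
  = (-1)*(18) - 2*(-6) + 2*(-2) = -10
Dx = (-15)*[(-2)*(-3) - 3*(-4)] - 2*[10*(-3) - 3*24] + 2*[10*(-4) - (-2)*24]
  = (-15)*(18) - 2*(-102) + 2*(8) = -50
Dy = (-1)*[10*(-3) - 3*24] - (-15)*[1*(-3) - 3*1] + 2*[1*24 - 10*1]
  = (-1)*(-102) - (-15)*(-6) + 2*(14) = 40
Dz = (-1)*[(-2)*24 - 10*(-4)] - 2*[1*24 - 10*1] + (-15)*[1*(-4) - (-2)*1]
  = (-1)*(-8) - 2*(14) + (-15)*(-2) = 10
x = Dx/D = -50/-10 = 5, y = Dy/D = 40/-10 = -4, z = Dz/D = 10/-10 = -1
Check eq1: (-1)(5) + (2)(-4) + (2)(-1) = -15 = -15 ✓
Check eq2: (1)(5) + (-2)(-4) + (3)(-1) = 10 = 10 ✓
Check eq3: (1)(5) + (-4)(-4) + (-3)(-1) = 24 = 24 ✓

x = 5, y = -4, z = -1


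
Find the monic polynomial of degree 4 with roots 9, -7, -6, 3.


A monic polynomial with roots 9, -7, -6, 3 is:
p(x) = (x - 9)(x + 7)(x + 6)(x - 3)
After multiplying by (x - 9): x - 9
After multiplying by (x + 7): x^2 - 2x - 63
After multiplying by (x + 6): x^3 + 4x^2 - 75x - 378
After multiplying by (x - 3): x^4 + x^3 - 87x^2 - 153x + 1134

x^4 + x^3 - 87x^2 - 153x + 1134


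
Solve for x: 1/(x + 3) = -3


Multiply both sides by (x + 3): 1 = -3(x + 3)
Distribute: 1 = -3x - 9
-3x = 1 + 9 = 10
x = -10/3

x = -10/3


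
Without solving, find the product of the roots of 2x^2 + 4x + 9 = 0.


By Vieta's formulas for ax^2 + bx + c = 0:
  Sum of roots = -b/a
  Product of roots = c/a

Here a = 2, b = 4, c = 9
Sum = -(4)/2 = -2
Product = 9/2 = 9/2

Product = 9/2


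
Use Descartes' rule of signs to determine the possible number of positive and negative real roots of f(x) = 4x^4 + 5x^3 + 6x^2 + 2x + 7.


Descartes' rule of signs:

For positive roots, count sign changes in f(x) = 4x^4 + 5x^3 + 6x^2 + 2x + 7:
Signs of coefficients: +, +, +, +, +
Number of sign changes: 0
Possible positive real roots: 0

For negative roots, examine f(-x) = 4x^4 - 5x^3 + 6x^2 - 2x + 7:
Signs of coefficients: +, -, +, -, +
Number of sign changes: 4
Possible negative real roots: 4, 2, 0

Positive roots: 0; Negative roots: 4 or 2 or 0


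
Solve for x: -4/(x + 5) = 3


Multiply both sides by (x + 5): -4 = 3(x + 5)
Distribute: -4 = 3x + 15
3x = -4 - 15 = -19
x = -19/3

x = -19/3


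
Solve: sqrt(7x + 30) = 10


Square both sides: 7x + 30 = 10^2 = 100
7x = 100 - 30 = 70
x = 10
Check: sqrt(7*10 + 30) = sqrt(100) = 10 ✓

x = 10


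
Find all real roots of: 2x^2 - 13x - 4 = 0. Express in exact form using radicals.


Using the quadratic formula: x = (-b ± sqrt(b^2 - 4ac)) / (2a)
Here a = 2, b = -13, c = -4
Discriminant = b^2 - 4ac = (-13)^2 - 4(2)(-4) = 169 + 32 = 201
Since discriminant = 201 > 0, there are two real roots.
x = (13 ± sqrt(201)) / 4
Numerically: x ≈ 6.7944 or x ≈ -0.2944

x = (13 + sqrt(201)) / 4 or x = (13 - sqrt(201)) / 4


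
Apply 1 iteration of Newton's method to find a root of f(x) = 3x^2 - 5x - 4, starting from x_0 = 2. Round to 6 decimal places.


Newton's method: x_(n+1) = x_n - f(x_n)/f'(x_n)
f(x) = 3x^2 - 5x - 4
f'(x) = 6x - 5

Iteration 1:
  f(2.000000) = -2.000000
  f'(2.000000) = 7.000000
  x_1 = 2.000000 - (-2.000000)/(7.000000) = 2.285714

x_1 = 2.285714


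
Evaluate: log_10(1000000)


We need the exponent such that 10^? = 1000000
10^6 = 1000000
Therefore log_10(1000000) = 6

6


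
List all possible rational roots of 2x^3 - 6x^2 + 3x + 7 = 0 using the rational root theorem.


Rational root theorem: possible roots are ±p/q where:
  p divides the constant term (7): p ∈ {1, 7}
  q divides the leading coefficient (2): q ∈ {1, 2}

All possible rational roots: -7, -7/2, -1, -1/2, 1/2, 1, 7/2, 7

-7, -7/2, -1, -1/2, 1/2, 1, 7/2, 7


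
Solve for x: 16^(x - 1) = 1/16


Express both sides with the same base.
1/16 = 16^(-1)
Since the bases match, equate exponents: x - 1 = -1
So x = -1 - (-1) = 0

x = 0


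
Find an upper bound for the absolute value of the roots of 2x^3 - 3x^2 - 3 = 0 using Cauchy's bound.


Cauchy's bound: all roots r satisfy |r| <= 1 + max(|a_i/a_n|) for i = 0,...,n-1
where a_n is the leading coefficient.

Coefficients: [2, -3, 0, -3]
Leading coefficient a_n = 2
Ratios |a_i/a_n|: 3/2, 0, 3/2
Maximum ratio: 3/2
Cauchy's bound: |r| <= 1 + 3/2 = 5/2

Upper bound = 5/2


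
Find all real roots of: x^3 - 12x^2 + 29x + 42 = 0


Let p(x) = x^3 - 12x^2 + 29x + 42. By the rational root theorem (leading coefficient 1), any rational root is an integer divisor of 42: try ±1, ±2, ... in turn.
Test x = 1: value = 60 ≠ 0.
Test x = -1: value = 0 ✓, so (x + 1) is a factor.
Synthetic division by (x + 1): bring down 1; 1(-1) - 12 = -13; (-13)(-1) + 29 = 42; 42(-1) + 42 = 0 → quotient x^2 - 13x + 42, remainder 0.
Solve the quadratic x^2 - 13x + 42 = 0: discriminant = (-13)^2 - 4(1)(42) = 169 - 168 = 1.
sqrt(1) = 1, so x = (13 ± 1)/2: x = 7 or x = 6.

x = -1, x = 6, x = 7


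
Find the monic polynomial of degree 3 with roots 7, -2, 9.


A monic polynomial with roots 7, -2, 9 is:
p(x) = (x - 7)(x + 2)(x - 9)
After multiplying by (x - 7): x - 7
After multiplying by (x + 2): x^2 - 5x - 14
After multiplying by (x - 9): x^3 - 14x^2 + 31x + 126

x^3 - 14x^2 + 31x + 126


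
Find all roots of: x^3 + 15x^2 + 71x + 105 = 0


Let p(x) = x^3 + 15x^2 + 71x + 105. By the rational root theorem (leading coefficient 1), any rational root is an integer divisor of 105: try ±1, ±2, ... in turn.
Test x = 1: value = 192 ≠ 0.
Test x = -1: value = 48 ≠ 0.
Test x = 3: value = 480 ≠ 0.
Test x = -3: value = 0 ✓, so (x + 3) is a factor.
Synthetic division by (x + 3): bring down 1; 1(-3) + 15 = 12; 12(-3) + 71 = 35; 35(-3) + 105 = 0 → quotient x^2 + 12x + 35, remainder 0.
Solve the quadratic x^2 + 12x + 35 = 0: discriminant = 12^2 - 4(1)(35) = 144 - 140 = 4.
sqrt(4) = 2, so x = (-12 ± 2)/2: x = -5 or x = -7.
Collecting all roots found:

x = -7, x = -5, x = -3


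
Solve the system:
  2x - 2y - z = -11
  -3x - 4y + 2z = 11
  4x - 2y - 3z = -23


Using Cramer's rule. Expand each determinant along the first row.
D  = 2*[(-4)*(-3) - 2*(-2)] - (-2)*[(-3)*(-3) - 2*4] + (-1)*[(-3)*(-2) - (-4)*4]
  = 2*(16) - (-2)*(1) + (-1)*(22) = 12
Dx = (-11)*[(-4)*(-3) - 2*(-2)] - (-2)*[11*(-3) - 2*(-23)] + (-1)*[11*(-2) - (-4)*(-23)]
  = (-11)*(16) - (-2)*(13) + (-1)*(-114) = -36
Dy = 2*[11*(-3) - 2*(-23)] - (-11)*[(-3)*(-3) - 2*4] + (-1)*[(-3)*(-23) - 11*4]
  = 2*(13) - (-11)*(1) + (-1)*(25) = 12
Dz = 2*[(-4)*(-23) - 11*(-2)] - (-2)*[(-3)*(-23) - 11*4] + (-11)*[(-3)*(-2) - (-4)*4]
  = 2*(114) - (-2)*(25) + (-11)*(22) = 36
x = Dx/D = -36/12 = -3, y = Dy/D = 12/12 = 1, z = Dz/D = 36/12 = 3
Check eq1: (2)(-3) + (-2)(1) + (-1)(3) = -11 = -11 ✓
Check eq2: (-3)(-3) + (-4)(1) + (2)(3) = 11 = 11 ✓
Check eq3: (4)(-3) + (-2)(1) + (-3)(3) = -23 = -23 ✓

x = -3, y = 1, z = 3


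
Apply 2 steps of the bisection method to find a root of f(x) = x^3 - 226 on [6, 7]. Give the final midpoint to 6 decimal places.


f(x) = x^3 - 226
f(6) = -10 < 0
f(7) = 117 > 0

Step 1: midpoint = (6.000000 + 7.000000)/2 = 6.500000
  f(6.500000) = 48.625000
  f(mid) > 0, so root is in [6.000000, 6.500000]

Step 2: midpoint = (6.000000 + 6.500000)/2 = 6.250000
  f(6.250000) = 18.140625
  f(mid) > 0, so root is in [6.000000, 6.250000]

midpoint = 6.250000


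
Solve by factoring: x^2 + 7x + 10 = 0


We need two numbers that multiply to 10 and add to 7.
Those numbers are 5 and 2 (since 5 * 2 = 10 and 5 + 2 = 7).
So x^2 + 7x + 10 = (x + 5)(x + 2) = 0
Setting each factor to zero: x = -5 or x = -2

x = -5, x = -2


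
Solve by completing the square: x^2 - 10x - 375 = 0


Start: x^2 - 10x - 375 = 0
Move constant: x^2 - 10x = 375
Half of -10 is -5, squared is 25
Add 25 to both sides: x^2 - 10x + 25 = 400
(x - 5)^2 = 400
x - 5 = ±20
x = 5 + 20 = 25 or x = 5 - 20 = -15

x = -15, x = 25


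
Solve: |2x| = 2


An absolute value equation |expr| = 2 gives two cases:
Case 1: 2x = 2
  2x = 2, so x = 1
Case 2: 2x = -2
  2x = -2, so x = -1

x = -1, x = 1


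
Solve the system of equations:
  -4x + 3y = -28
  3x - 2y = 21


Using Cramer's rule:
Determinant D = (-4)(-2) - (3)(3) = 8 - 9 = -1
Dx = (-28)(-2) - (21)(3) = 56 - 63 = -7
Dy = (-4)(21) - (3)(-28) = -84 + 84 = 0
x = Dx/D = -7/-1 = 7
y = Dy/D = 0/-1 = 0

x = 7, y = 0


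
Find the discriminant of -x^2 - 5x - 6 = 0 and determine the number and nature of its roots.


For ax^2 + bx + c = 0, discriminant D = b^2 - 4ac
Here a = -1, b = -5, c = -6
D = (-5)^2 - 4(-1)(-6) = 25 - 24 = 1

D = 1 > 0 and is a perfect square (sqrt = 1)
The equation has 2 distinct real rational roots.

Discriminant = 1, 2 distinct real rational roots


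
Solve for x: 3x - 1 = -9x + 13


Starting with: 3x - 1 = -9x + 13
Move all x terms to left: (3 + 9)x = 13 + 1
Simplify: 12x = 14
Divide both sides by 12: x = 7/6

x = 7/6


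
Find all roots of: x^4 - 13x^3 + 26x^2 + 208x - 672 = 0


Let p(x) = x^4 - 13x^3 + 26x^2 + 208x - 672. By the rational root theorem (leading coefficient 1), any rational root is an integer divisor of 672: try ±1, ±2, ... in turn.
Test x = 1: value = -450 ≠ 0.
Test x = -1: value = -840 ≠ 0.
Test x = 2: value = -240 ≠ 0.
Test x = -2: value = -864 ≠ 0.
Test x = 3: value = -84 ≠ 0.
Test x = -3: value = -630 ≠ 0.
Test x = 4: value = 0 ✓, so (x - 4) is a factor.
Synthetic division by (x - 4): bring down 1; 1(4) - 13 = -9; (-9)(4) + 26 = -10; (-10)(4) + 208 = 168; 168(4) - 672 = 0 → quotient x^3 - 9x^2 - 10x + 168, remainder 0.
Continue with the quotient x^3 - 9x^2 - 10x + 168 (candidates must divide 168; re-test x = 4 first in case it repeats).
Test x = 4: value = 48 ≠ 0.
Test x = -4: value = 0 ✓, so (x + 4) is a factor.
Synthetic division by (x + 4): bring down 1; 1(-4) - 9 = -13; (-13)(-4) - 10 = 42; 42(-4) + 168 = 0 → quotient x^2 - 13x + 42, remainder 0.
Solve the quadratic x^2 - 13x + 42 = 0: discriminant = (-13)^2 - 4(1)(42) = 169 - 168 = 1.
sqrt(1) = 1, so x = (13 ± 1)/2: x = 7 or x = 6.
Collecting all roots found:

x = -4, x = 4, x = 6, x = 7


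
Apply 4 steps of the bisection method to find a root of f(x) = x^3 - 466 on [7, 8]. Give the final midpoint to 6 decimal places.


f(x) = x^3 - 466
f(7) = -123 < 0
f(8) = 46 > 0

Step 1: midpoint = (7.000000 + 8.000000)/2 = 7.500000
  f(7.500000) = -44.125000
  f(mid) < 0, so root is in [7.500000, 8.000000]

Step 2: midpoint = (7.500000 + 8.000000)/2 = 7.750000
  f(7.750000) = -0.515625
  f(mid) < 0, so root is in [7.750000, 8.000000]

Step 3: midpoint = (7.750000 + 8.000000)/2 = 7.875000
  f(7.875000) = 22.373047
  f(mid) > 0, so root is in [7.750000, 7.875000]

Step 4: midpoint = (7.750000 + 7.875000)/2 = 7.812500
  f(7.812500) = 10.837158
  f(mid) > 0, so root is in [7.750000, 7.812500]

midpoint = 7.812500


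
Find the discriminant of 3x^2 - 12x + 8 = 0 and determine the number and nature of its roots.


For ax^2 + bx + c = 0, discriminant D = b^2 - 4ac
Here a = 3, b = -12, c = 8
D = (-12)^2 - 4(3)(8) = 144 - 96 = 48

D = 48 > 0 but not a perfect square
The equation has 2 distinct real irrational roots.

Discriminant = 48, 2 distinct real irrational roots


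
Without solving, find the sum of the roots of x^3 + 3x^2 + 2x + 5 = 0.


By Vieta's formulas for x^3 + bx^2 + cx + d = 0:
  r1 + r2 + r3 = -b/a = -3
  r1*r2 + r1*r3 + r2*r3 = c/a = 2
  r1*r2*r3 = -d/a = -5


Sum = -3


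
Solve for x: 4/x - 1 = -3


Subtract -1 from both sides: 4/x = -2
Multiply both sides by x: 4 = -2 * x
Divide by -2: x = -2

x = -2


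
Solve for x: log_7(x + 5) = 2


Convert to exponential form: x + 5 = 7^2 = 49
x = 49 - 5 = 44
Check: log_7(44 + 5) = log_7(49) = log_7(49) = 2 ✓

x = 44


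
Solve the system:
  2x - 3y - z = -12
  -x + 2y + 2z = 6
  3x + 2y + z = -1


Using Cramer's rule. Expand each determinant along the first row.
D  = 2*[2*1 - 2*2] - (-3)*[(-1)*1 - 2*3] + (-1)*[(-1)*2 - 2*3]
  = 2*(-2) - (-3)*(-7) + (-1)*(-8) = -17
Dx = (-12)*[2*1 - 2*2] - (-3)*[6*1 - 2*(-1)] + (-1)*[6*2 - 2*(-1)]
  = (-12)*(-2) - (-3)*(8) + (-1)*(14) = 34
Dy = 2*[6*1 - 2*(-1)] - (-12)*[(-1)*1 - 2*3] + (-1)*[(-1)*(-1) - 6*3]
  = 2*(8) - (-12)*(-7) + (-1)*(-17) = -51
Dz = 2*[2*(-1) - 6*2] - (-3)*[(-1)*(-1) - 6*3] + (-12)*[(-1)*2 - 2*3]
  = 2*(-14) - (-3)*(-17) + (-12)*(-8) = 17
x = Dx/D = 34/-17 = -2, y = Dy/D = -51/-17 = 3, z = Dz/D = 17/-17 = -1
Check eq1: (2)(-2) + (-3)(3) + (-1)(-1) = -12 = -12 ✓
Check eq2: (-1)(-2) + (2)(3) + (2)(-1) = 6 = 6 ✓
Check eq3: (3)(-2) + (2)(3) + (1)(-1) = -1 = -1 ✓

x = -2, y = 3, z = -1
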